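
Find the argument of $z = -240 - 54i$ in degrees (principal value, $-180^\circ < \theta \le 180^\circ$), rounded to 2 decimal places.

θ = arctan(b/a) = arctan(-54/-240) (quadrant-adjusted) = -167.32°


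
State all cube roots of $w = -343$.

|w| = 343, arg(w) = 180°
Root modulus = 343^(1/3) = 7
Root arguments: θ_k = (180° + 360°k)/3 for k = 0, 1, ..., 2
Roots: 7/2 + (7*sqrt(3)/2)i, -7, 7/2 - (7*sqrt(3)/2)i


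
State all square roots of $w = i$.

|w| = 1, arg(w) = 90°
Root modulus = 1^(1/2) = 1
Root arguments: θ_k = (90° + 360°k)/2 for k = 0, 1, ..., 1
Roots: sqrt(2)/2 + (sqrt(2)/2)i, -sqrt(2)/2 - (sqrt(2)/2)i


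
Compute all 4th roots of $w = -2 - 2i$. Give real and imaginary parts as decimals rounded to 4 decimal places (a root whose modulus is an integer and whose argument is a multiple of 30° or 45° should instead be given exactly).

|w| = sqrt(8) ≈ 2.828427, arg(w) = 225°
Root modulus = sqrt(8)^(1/4) ≈ 1.296840
Root arguments: θ_k = (225° + 360°k)/4 for k = 0, 1, ..., 3
Compute each root as (root modulus)(cos θ_k + i sin θ_k) using full-precision intermediates, then round to 4 decimal places.
Roots: 0.7205 + 1.0783i, -1.0783 + 0.7205i, -0.7205 - 1.0783i, 1.0783 - 0.7205i


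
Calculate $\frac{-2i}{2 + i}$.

Multiply numerator and denominator by conjugate (2 - i):
= (-2i)(2 - i) / (2^2 + 1^2)
= (-2 - 4i) / 5
= -2/5 - (4/5)i


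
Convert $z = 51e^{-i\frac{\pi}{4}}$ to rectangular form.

a = r cos θ = 51 * sqrt(2)/2 = 51*sqrt(2)/2
b = r sin θ = 51 * -sqrt(2)/2 = -51*sqrt(2)/2
z = 51*sqrt(2)/2 - (51*sqrt(2)/2)i


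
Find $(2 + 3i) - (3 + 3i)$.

(2 - 3) + (3 - 3)i = -1


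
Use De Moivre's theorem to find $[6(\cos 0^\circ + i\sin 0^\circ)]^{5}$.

By De Moivre: z^n = r^n(cos(nθ) + i sin(nθ))
= 6^5(cos(5*0°) + i sin(5*0°))
= 7776(cos 0° + i sin 0°)
= 7776


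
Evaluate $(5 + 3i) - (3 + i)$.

(5 - 3) + (3 - 1)i = 2 + 2i


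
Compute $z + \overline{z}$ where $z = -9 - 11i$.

z + conjugate(z) = (a + bi) + (a - bi) = 2a
= 2 * (-9) = -18


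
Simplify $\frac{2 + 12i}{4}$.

Divisor is real, so divide each part by 4:
= 1/2 + 3i


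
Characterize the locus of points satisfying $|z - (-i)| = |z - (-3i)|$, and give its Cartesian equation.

|z - z1| = |z - z2| means z is equidistant from z1 and z2,
i.e. the perpendicular bisector of the segment from (0, -1) to (0, -3) (midpoint (0, -2)).
With z = x + yi, square both sides:
(x - 0)^2 + (y - (-1))^2 = (x - 0)^2 + (y - (-3))^2
The x^2 and y^2 terms cancel: 0x + (-4)y = 9 - 1 = 8
Simplify: y = -2
Locus: Perpendicular bisector of the segment from (0, -1) to (0, -3): the line y = -2


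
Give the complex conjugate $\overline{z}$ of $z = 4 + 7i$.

If z = a + bi, then conjugate(z) = a - bi
conjugate(4 + 7i) = 4 - 7i


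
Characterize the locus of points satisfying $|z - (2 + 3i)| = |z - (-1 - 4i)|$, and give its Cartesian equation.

|z - z1| = |z - z2| means z is equidistant from z1 and z2,
i.e. the perpendicular bisector of the segment from (2, 3) to (-1, -4) (midpoint (1/2, -1/2)).
With z = x + yi, square both sides:
(x - 2)^2 + (y - 3)^2 = (x - (-1))^2 + (y - (-4))^2
The x^2 and y^2 terms cancel: -6x + (-14)y = 17 - 13 = 4
Simplify: 3x + 7y = -2
Locus: Perpendicular bisector of the segment from (2, 3) to (-1, -4): the line 3x + 7y = -2


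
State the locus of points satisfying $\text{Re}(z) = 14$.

Re(z) = x where z = x + yi; the equation x = 14 is satisfied by all points with that x-coordinate
Locus: Vertical line x = 14


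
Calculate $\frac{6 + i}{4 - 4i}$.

Multiply numerator and denominator by conjugate (4 + 4i):
= (6 + i)(4 + 4i) / (4^2 + (-4)^2)
= (20 + 28i) / 32
Divide through by 4: (5 + 7i) / 8
= 5/8 + (7/8)i


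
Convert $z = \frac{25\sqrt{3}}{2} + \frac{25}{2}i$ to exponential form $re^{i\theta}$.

r = |z| = sqrt((25*sqrt(3)/2)^2 + (25/2)^2) = sqrt(1875/4 + 625/4) = sqrt(625) = 25
θ = arctan(b/a) = arctan(12.5/21.6506) (quadrant-adjusted) = 30° = π/6
z = 25e^(i*π/6)


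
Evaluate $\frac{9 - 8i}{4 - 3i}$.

Multiply numerator and denominator by conjugate (4 + 3i):
= (9 - 8i)(4 + 3i) / (4^2 + (-3)^2)
= (60 - 5i) / 25
Divide through by 5: (12 - i) / 5
= 12/5 - (1/5)i


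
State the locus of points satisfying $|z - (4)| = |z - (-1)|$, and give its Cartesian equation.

|z - z1| = |z - z2| means z is equidistant from z1 and z2,
i.e. the perpendicular bisector of the segment from (4, 0) to (-1, 0) (midpoint (3/2, 0)).
With z = x + yi, square both sides:
(x - 4)^2 + (y - 0)^2 = (x - (-1))^2 + (y - 0)^2
The x^2 and y^2 terms cancel: -10x + 0y = 1 - 16 = -15
Simplify: x = 3/2
Locus: Perpendicular bisector of the segment from (4, 0) to (-1, 0): the line x = 3/2


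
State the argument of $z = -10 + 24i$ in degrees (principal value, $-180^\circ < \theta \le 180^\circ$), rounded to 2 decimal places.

θ = arctan(b/a) = arctan(24/-10) (quadrant-adjusted) = 112.62°


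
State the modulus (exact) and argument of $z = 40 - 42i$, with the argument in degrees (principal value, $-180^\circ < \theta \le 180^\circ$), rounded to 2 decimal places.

|z| = sqrt(40^2 + (-42)^2) = 58
arg(z) = arctan(b/a) = arctan(-42/40) (quadrant-adjusted) = -46.40°


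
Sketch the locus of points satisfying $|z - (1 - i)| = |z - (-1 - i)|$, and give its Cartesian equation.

|z - z1| = |z - z2| means z is equidistant from z1 and z2,
i.e. the perpendicular bisector of the segment from (1, -1) to (-1, -1) (midpoint (0, -1)).
With z = x + yi, square both sides:
(x - 1)^2 + (y - (-1))^2 = (x - (-1))^2 + (y - (-1))^2
The x^2 and y^2 terms cancel: -4x + 0y = 2 - 2 = 0
Simplify: x = 0
Locus: Perpendicular bisector of the segment from (1, -1) to (-1, -1): the line x = 0


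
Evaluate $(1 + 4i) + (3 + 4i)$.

(1 + 3) + (4 + 4)i = 4 + 8i


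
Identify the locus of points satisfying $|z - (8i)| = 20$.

|z - z0| = r describes a circle centered at z0 with radius r
Here z0 = 8i and r = 20
Locus: Circle centered at (0, 8) with radius 20


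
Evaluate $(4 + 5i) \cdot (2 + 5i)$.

(a1*a2 - b1*b2) + (a1*b2 + b1*a2)i
= (8 - 25) + (20 + 10)i
= -17 + 30i


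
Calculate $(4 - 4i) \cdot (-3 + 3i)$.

(a1*a2 - b1*b2) + (a1*b2 + b1*a2)i
= (-12 - (-12)) + (12 + 12)i
= 24i


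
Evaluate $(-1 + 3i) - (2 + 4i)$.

(-1 - 2) + (3 - 4)i = -3 - i


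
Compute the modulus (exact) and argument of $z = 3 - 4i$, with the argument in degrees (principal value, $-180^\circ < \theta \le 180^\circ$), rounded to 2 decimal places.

|z| = sqrt(3^2 + (-4)^2) = 5
arg(z) = arctan(b/a) = arctan(-4/3) (quadrant-adjusted) = -53.13°


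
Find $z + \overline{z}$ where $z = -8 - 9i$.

z + conjugate(z) = (a + bi) + (a - bi) = 2a
= 2 * (-8) = -16


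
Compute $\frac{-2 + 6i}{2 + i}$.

Multiply numerator and denominator by conjugate (2 - i):
= (-2 + 6i)(2 - i) / (2^2 + 1^2)
= (2 + 14i) / 5
= 2/5 + (14/5)i


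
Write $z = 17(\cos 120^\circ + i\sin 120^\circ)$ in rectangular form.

a = r cos θ = 17 * -1/2 = -17/2
b = r sin θ = 17 * sqrt(3)/2 = 17*sqrt(3)/2
z = -17/2 + (17*sqrt(3)/2)i


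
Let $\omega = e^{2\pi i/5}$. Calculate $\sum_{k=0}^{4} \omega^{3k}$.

Let ζ = ω^3 = e^(2πi·3/5). Since 5 ∤ 3, ζ ≠ 1.
Sum = Σ_{k=0}^{4} ζ^k = (ζ^5 - 1)/(ζ - 1) = (ω^{3·5} - 1)/(ζ - 1) = (1 - 1)/(ζ - 1) = 0


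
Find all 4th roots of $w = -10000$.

|w| = 10000, arg(w) = 180°
Root modulus = 10000^(1/4) = 10
Root arguments: θ_k = (180° + 360°k)/4 for k = 0, 1, ..., 3
Roots: 5*sqrt(2) + 5*sqrt(2)i, -5*sqrt(2) + 5*sqrt(2)i, -5*sqrt(2) - 5*sqrt(2)i, 5*sqrt(2) - 5*sqrt(2)i


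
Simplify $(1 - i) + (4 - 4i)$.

(1 + 4) + (-1 + (-4))i = 5 - 5i


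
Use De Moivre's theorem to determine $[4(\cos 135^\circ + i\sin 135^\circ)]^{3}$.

By De Moivre: z^n = r^n(cos(nθ) + i sin(nθ))
= 4^3(cos(3*135°) + i sin(3*135°))
= 64(cos 45° + i sin 45°)
= 32*sqrt(2) + 32*sqrt(2)i


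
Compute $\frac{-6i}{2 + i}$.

Multiply numerator and denominator by conjugate (2 - i):
= (-6i)(2 - i) / (2^2 + 1^2)
= (-6 - 12i) / 5
= -6/5 - (12/5)i


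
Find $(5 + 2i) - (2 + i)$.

(5 - 2) + (2 - 1)i = 3 + i


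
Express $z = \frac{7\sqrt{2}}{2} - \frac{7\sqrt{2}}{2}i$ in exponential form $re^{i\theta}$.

r = |z| = sqrt((7*sqrt(2)/2)^2 + (-7*sqrt(2)/2)^2) = sqrt(49/2 + 49/2) = sqrt(49) = 7
θ = arctan(b/a) = arctan(-4.9497/4.9497) (quadrant-adjusted) = -45° = -π/4
z = 7e^(-i*π/4)


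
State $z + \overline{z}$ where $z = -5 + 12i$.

z + conjugate(z) = (a + bi) + (a - bi) = 2a
= 2 * (-5) = -10


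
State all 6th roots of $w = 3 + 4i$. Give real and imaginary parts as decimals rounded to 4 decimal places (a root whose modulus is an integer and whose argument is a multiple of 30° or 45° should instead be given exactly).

|w| = 5, arg(w) ≈ 53.130102°
Root modulus = 5^(1/6) ≈ 1.307660
Root arguments: θ_k = (arg(w) + 360°k)/6 for k = 0, 1, ..., 5
Compute each root as (root modulus)(cos θ_k + i sin θ_k) using full-precision intermediates, then round to 4 decimal places.
Roots: 1.2921 + 0.2013i, 0.4717 + 1.2196i, -0.8204 + 1.0183i, -1.2921 - 0.2013i, -0.4717 - 1.2196i, 0.8204 - 1.0183i


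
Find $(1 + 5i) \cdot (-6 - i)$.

(a1*a2 - b1*b2) + (a1*b2 + b1*a2)i
= (-6 - (-5)) + (-1 + (-30))i
= -1 - 31i


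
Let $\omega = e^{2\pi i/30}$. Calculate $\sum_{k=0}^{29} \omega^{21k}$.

Let ζ = ω^21 = e^(2πi·21/30). Since 30 ∤ 21, ζ ≠ 1.
Sum = Σ_{k=0}^{29} ζ^k = (ζ^30 - 1)/(ζ - 1) = (ω^{21·30} - 1)/(ζ - 1) = (1 - 1)/(ζ - 1) = 0


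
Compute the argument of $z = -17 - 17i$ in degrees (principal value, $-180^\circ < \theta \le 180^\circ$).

θ = arctan(b/a) = arctan(-17/-17) (quadrant-adjusted) = -135°


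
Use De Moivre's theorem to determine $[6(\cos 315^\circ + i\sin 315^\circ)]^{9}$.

By De Moivre: z^n = r^n(cos(nθ) + i sin(nθ))
= 6^9(cos(9*315°) + i sin(9*315°))
= 10077696(cos 315° + i sin 315°)
= 5038848*sqrt(2) - 5038848*sqrt(2)i


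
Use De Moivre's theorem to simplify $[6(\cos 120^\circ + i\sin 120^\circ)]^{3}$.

By De Moivre: z^n = r^n(cos(nθ) + i sin(nθ))
= 6^3(cos(3*120°) + i sin(3*120°))
= 216(cos 0° + i sin 0°)
= 216


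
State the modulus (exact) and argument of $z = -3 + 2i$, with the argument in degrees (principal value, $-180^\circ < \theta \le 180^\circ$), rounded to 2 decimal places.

|z| = sqrt((-3)^2 + 2^2) = sqrt(13)
arg(z) = arctan(b/a) = arctan(2/-3) (quadrant-adjusted) = 146.31°


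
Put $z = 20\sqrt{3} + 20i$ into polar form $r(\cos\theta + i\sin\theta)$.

r = |z| = sqrt(a^2 + b^2) = sqrt((20*sqrt(3))^2 + (20)^2) = sqrt(1200 + 400) = sqrt(1600) = 40
θ = arctan(b/a) = arctan(20/34.641) (quadrant-adjusted) = 30°
z = 40(cos 30° + i sin 30°)


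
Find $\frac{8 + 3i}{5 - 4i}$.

Multiply numerator and denominator by conjugate (5 + 4i):
= (8 + 3i)(5 + 4i) / (5^2 + (-4)^2)
= (28 + 47i) / 41
= 28/41 + (47/41)i


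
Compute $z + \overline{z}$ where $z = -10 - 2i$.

z + conjugate(z) = (a + bi) + (a - bi) = 2a
= 2 * (-10) = -20


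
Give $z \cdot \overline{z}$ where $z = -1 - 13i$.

z * conjugate(z) = |z|^2 = a^2 + b^2
= (-1)^2 + (-13)^2 = 170


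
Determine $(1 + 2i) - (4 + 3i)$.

(1 - 4) + (2 - 3)i = -3 - i


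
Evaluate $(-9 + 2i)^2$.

(a + bi)^2 = a^2 - b^2 + 2abi
= (-9)^2 - 2^2 + 2*(-9)*2i
= 77 - 36i


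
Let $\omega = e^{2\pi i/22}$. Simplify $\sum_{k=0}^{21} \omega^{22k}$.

Since 22 divides 22, ω^22 = (ω^22)^1 = 1^1 = 1, so every term is 1.
Sum = 22 · 1 = 22


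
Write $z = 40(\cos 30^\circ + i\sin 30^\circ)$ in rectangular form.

a = r cos θ = 40 * sqrt(3)/2 = 20*sqrt(3)
b = r sin θ = 40 * 1/2 = 20
z = 20*sqrt(3) + 20i


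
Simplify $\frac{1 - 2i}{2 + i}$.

Multiply numerator and denominator by conjugate (2 - i):
= (1 - 2i)(2 - i) / (2^2 + 1^2)
= (-5i) / 5
= -i


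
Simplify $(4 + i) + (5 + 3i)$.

(4 + 5) + (1 + 3)i = 9 + 4i


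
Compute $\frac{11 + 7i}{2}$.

Divisor is real, so divide each part by 2:
= 11/2 + (7/2)i


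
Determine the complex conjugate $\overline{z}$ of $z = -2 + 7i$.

If z = a + bi, then conjugate(z) = a - bi
conjugate(-2 + 7i) = -2 - 7i


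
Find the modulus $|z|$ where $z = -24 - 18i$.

|z| = sqrt(a^2 + b^2) = sqrt((-24)^2 + (-18)^2) = sqrt(900) = 30


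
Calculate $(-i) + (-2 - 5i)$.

(0 + (-2)) + (-1 + (-5))i = -2 - 6i


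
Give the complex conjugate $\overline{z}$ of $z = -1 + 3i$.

If z = a + bi, then conjugate(z) = a - bi
conjugate(-1 + 3i) = -1 - 3i


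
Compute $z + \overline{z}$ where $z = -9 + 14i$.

z + conjugate(z) = (a + bi) + (a - bi) = 2a
= 2 * (-9) = -18


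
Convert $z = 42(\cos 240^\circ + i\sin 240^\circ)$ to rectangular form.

a = r cos θ = 42 * -1/2 = -21
b = r sin θ = 42 * -sqrt(3)/2 = -21*sqrt(3)
z = -21 - 21*sqrt(3)i


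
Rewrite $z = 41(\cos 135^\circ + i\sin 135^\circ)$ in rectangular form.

a = r cos θ = 41 * -sqrt(2)/2 = -41*sqrt(2)/2
b = r sin θ = 41 * sqrt(2)/2 = 41*sqrt(2)/2
z = -41*sqrt(2)/2 + (41*sqrt(2)/2)i


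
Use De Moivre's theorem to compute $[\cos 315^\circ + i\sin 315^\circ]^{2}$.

By De Moivre: z^n = r^n(cos(nθ) + i sin(nθ))
= 1^2(cos(2*315°) + i sin(2*315°))
= 1(cos 270° + i sin 270°)
= -i


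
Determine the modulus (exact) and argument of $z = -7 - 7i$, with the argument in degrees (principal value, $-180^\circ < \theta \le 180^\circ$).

|z| = sqrt((-7)^2 + (-7)^2) = sqrt(98)
arg(z) = arctan(b/a) = arctan(-7/-7) (quadrant-adjusted) = -135°


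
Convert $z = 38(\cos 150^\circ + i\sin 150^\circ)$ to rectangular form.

a = r cos θ = 38 * -sqrt(3)/2 = -19*sqrt(3)
b = r sin θ = 38 * 1/2 = 19
z = -19*sqrt(3) + 19i


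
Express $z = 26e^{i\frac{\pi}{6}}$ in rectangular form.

a = r cos θ = 26 * sqrt(3)/2 = 13*sqrt(3)
b = r sin θ = 26 * 1/2 = 13
z = 13*sqrt(3) + 13i


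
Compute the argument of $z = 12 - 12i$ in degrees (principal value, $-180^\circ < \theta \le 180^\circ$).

θ = arctan(b/a) = arctan(-12/12) (quadrant-adjusted) = -45°


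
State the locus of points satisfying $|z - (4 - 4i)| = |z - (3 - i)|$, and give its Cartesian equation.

|z - z1| = |z - z2| means z is equidistant from z1 and z2,
i.e. the perpendicular bisector of the segment from (4, -4) to (3, -1) (midpoint (7/2, -5/2)).
With z = x + yi, square both sides:
(x - 4)^2 + (y - (-4))^2 = (x - 3)^2 + (y - (-1))^2
The x^2 and y^2 terms cancel: -2x + 6y = 10 - 32 = -22
Simplify: x - 3y = 11
Locus: Perpendicular bisector of the segment from (4, -4) to (3, -1): the line x - 3y = 11


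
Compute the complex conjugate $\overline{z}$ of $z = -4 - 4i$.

If z = a + bi, then conjugate(z) = a - bi
conjugate(-4 - 4i) = -4 + 4i


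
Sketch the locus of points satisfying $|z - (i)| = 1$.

|z - z0| = r describes a circle centered at z0 with radius r
Here z0 = i and r = 1
Locus: Circle centered at (0, 1) with radius 1


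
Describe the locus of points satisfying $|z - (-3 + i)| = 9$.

|z - z0| = r describes a circle centered at z0 with radius r
Here z0 = -3 + i and r = 9
Locus: Circle centered at (-3, 1) with radius 9


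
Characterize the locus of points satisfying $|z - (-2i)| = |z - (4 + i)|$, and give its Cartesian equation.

|z - z1| = |z - z2| means z is equidistant from z1 and z2,
i.e. the perpendicular bisector of the segment from (0, -2) to (4, 1) (midpoint (2, -1/2)).
With z = x + yi, square both sides:
(x - 0)^2 + (y - (-2))^2 = (x - 4)^2 + (y - 1)^2
The x^2 and y^2 terms cancel: 8x + 6y = 17 - 4 = 13
Simplify: 8x + 6y = 13
Locus: Perpendicular bisector of the segment from (0, -2) to (4, 1): the line 8x + 6y = 13


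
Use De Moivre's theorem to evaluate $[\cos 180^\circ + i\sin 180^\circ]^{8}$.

By De Moivre: z^n = r^n(cos(nθ) + i sin(nθ))
= 1^8(cos(8*180°) + i sin(8*180°))
= 1(cos 0° + i sin 0°)
= 1


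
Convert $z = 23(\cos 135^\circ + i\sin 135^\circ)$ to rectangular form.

a = r cos θ = 23 * -sqrt(2)/2 = -23*sqrt(2)/2
b = r sin θ = 23 * sqrt(2)/2 = 23*sqrt(2)/2
z = -23*sqrt(2)/2 + (23*sqrt(2)/2)i


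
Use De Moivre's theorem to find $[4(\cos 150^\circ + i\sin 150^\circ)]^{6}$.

By De Moivre: z^n = r^n(cos(nθ) + i sin(nθ))
= 4^6(cos(6*150°) + i sin(6*150°))
= 4096(cos 180° + i sin 180°)
= -4096


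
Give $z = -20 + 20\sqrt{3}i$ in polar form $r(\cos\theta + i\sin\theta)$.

r = |z| = sqrt(a^2 + b^2) = sqrt((-20)^2 + (20*sqrt(3))^2) = sqrt(400 + 1200) = sqrt(1600) = 40
θ = arctan(b/a) = arctan(34.641/-20) (quadrant-adjusted) = 120°
z = 40(cos 120° + i sin 120°)


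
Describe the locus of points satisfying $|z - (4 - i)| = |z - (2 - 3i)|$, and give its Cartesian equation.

|z - z1| = |z - z2| means z is equidistant from z1 and z2,
i.e. the perpendicular bisector of the segment from (4, -1) to (2, -3) (midpoint (3, -2)).
With z = x + yi, square both sides:
(x - 4)^2 + (y - (-1))^2 = (x - 2)^2 + (y - (-3))^2
The x^2 and y^2 terms cancel: -4x + (-4)y = 13 - 17 = -4
Simplify: x + y = 1
Locus: Perpendicular bisector of the segment from (4, -1) to (2, -3): the line x + y = 1


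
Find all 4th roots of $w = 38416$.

|w| = 38416, arg(w) = 0°
Root modulus = 38416^(1/4) = 14
Root arguments: θ_k = (0° + 360°k)/4 for k = 0, 1, ..., 3
Roots: 14, 14i, -14, -14i


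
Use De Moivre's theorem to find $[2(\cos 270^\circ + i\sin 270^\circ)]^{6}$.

By De Moivre: z^n = r^n(cos(nθ) + i sin(nθ))
= 2^6(cos(6*270°) + i sin(6*270°))
= 64(cos 180° + i sin 180°)
= -64


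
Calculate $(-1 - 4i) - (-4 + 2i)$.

(-1 - (-4)) + (-4 - 2)i = 3 - 6i


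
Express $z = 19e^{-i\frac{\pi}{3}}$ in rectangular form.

a = r cos θ = 19 * 1/2 = 19/2
b = r sin θ = 19 * -sqrt(3)/2 = -19*sqrt(3)/2
z = 19/2 - (19*sqrt(3)/2)i


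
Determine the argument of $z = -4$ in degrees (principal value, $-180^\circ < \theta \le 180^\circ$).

b = 0 and a < 0, so z lies on the negative real axis: θ = 180°


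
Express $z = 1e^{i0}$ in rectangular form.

a = r cos θ = 1 * 1 = 1
b = r sin θ = 1 * 0 = 0
z = 1


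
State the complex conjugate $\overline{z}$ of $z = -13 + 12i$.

If z = a + bi, then conjugate(z) = a - bi
conjugate(-13 + 12i) = -13 - 12i


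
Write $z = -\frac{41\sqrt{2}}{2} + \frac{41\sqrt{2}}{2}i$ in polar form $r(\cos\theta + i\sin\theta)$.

r = |z| = sqrt(a^2 + b^2) = sqrt((-41*sqrt(2)/2)^2 + (41*sqrt(2)/2)^2) = sqrt(1681/2 + 1681/2) = sqrt(1681) = 41
θ = arctan(b/a) = arctan(28.9914/-28.9914) (quadrant-adjusted) = 135°
z = 41(cos 135° + i sin 135°)


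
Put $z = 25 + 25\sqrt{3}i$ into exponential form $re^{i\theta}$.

r = |z| = sqrt((25)^2 + (25*sqrt(3))^2) = sqrt(625 + 1875) = sqrt(2500) = 50
θ = arctan(b/a) = arctan(43.3013/25) (quadrant-adjusted) = 60° = π/3
z = 50e^(i*π/3)


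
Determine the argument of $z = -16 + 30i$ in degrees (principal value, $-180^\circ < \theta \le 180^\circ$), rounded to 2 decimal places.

θ = arctan(b/a) = arctan(30/-16) (quadrant-adjusted) = 118.07°


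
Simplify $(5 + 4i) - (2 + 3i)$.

(5 - 2) + (4 - 3)i = 3 + i


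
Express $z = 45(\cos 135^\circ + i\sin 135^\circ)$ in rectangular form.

a = r cos θ = 45 * -sqrt(2)/2 = -45*sqrt(2)/2
b = r sin θ = 45 * sqrt(2)/2 = 45*sqrt(2)/2
z = -45*sqrt(2)/2 + (45*sqrt(2)/2)i


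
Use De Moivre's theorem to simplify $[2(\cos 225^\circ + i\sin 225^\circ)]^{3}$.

By De Moivre: z^n = r^n(cos(nθ) + i sin(nθ))
= 2^3(cos(3*225°) + i sin(3*225°))
= 8(cos 315° + i sin 315°)
= 4*sqrt(2) - 4*sqrt(2)i


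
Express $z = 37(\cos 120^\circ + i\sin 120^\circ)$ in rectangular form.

a = r cos θ = 37 * -1/2 = -37/2
b = r sin θ = 37 * sqrt(3)/2 = 37*sqrt(3)/2
z = -37/2 + (37*sqrt(3)/2)i


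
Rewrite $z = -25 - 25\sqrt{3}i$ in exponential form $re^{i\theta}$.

r = |z| = sqrt((-25)^2 + (-25*sqrt(3))^2) = sqrt(625 + 1875) = sqrt(2500) = 50
θ = arctan(b/a) = arctan(-43.3013/-25) (quadrant-adjusted) = -120° = -2π/3
z = 50e^(-i*2π/3)


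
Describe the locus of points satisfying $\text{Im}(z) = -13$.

Im(z) = y where z = x + yi; the equation y = -13 is satisfied by all points with that y-coordinate
Locus: Horizontal line y = -13


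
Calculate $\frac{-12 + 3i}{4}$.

Divisor is real, so divide each part by 4:
= -3 + (3/4)i


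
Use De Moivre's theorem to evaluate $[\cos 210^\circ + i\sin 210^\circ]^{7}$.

By De Moivre: z^n = r^n(cos(nθ) + i sin(nθ))
= 1^7(cos(7*210°) + i sin(7*210°))
= 1(cos 30° + i sin 30°)
= sqrt(3)/2 + (1/2)i


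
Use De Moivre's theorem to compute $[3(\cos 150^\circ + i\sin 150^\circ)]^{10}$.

By De Moivre: z^n = r^n(cos(nθ) + i sin(nθ))
= 3^10(cos(10*150°) + i sin(10*150°))
= 59049(cos 60° + i sin 60°)
= 59049/2 + (59049*sqrt(3)/2)i


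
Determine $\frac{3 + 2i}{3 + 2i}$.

Multiply numerator and denominator by conjugate (3 - 2i):
= (3 + 2i)(3 - 2i) / (3^2 + 2^2)
= (13) / 13
= 1


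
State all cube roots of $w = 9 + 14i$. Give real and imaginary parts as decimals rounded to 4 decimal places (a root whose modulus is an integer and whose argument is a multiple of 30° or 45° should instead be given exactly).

|w| = sqrt(277) ≈ 16.643317, arg(w) ≈ 57.264774°
Root modulus = sqrt(277)^(1/3) ≈ 2.553171
Root arguments: θ_k = (arg(w) + 360°k)/3 for k = 0, 1, ..., 2
Compute each root as (root modulus)(cos θ_k + i sin θ_k) using full-precision intermediates, then round to 4 decimal places.
Roots: 2.4128 + 0.8349i, -1.9295 + 1.6721i, -0.4833 - 2.5070i


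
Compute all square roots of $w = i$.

|w| = 1, arg(w) = 90°
Root modulus = 1^(1/2) = 1
Root arguments: θ_k = (90° + 360°k)/2 for k = 0, 1, ..., 1
Roots: sqrt(2)/2 + (sqrt(2)/2)i, -sqrt(2)/2 - (sqrt(2)/2)i


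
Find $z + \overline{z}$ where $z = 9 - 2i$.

z + conjugate(z) = (a + bi) + (a - bi) = 2a
= 2 * 9 = 18


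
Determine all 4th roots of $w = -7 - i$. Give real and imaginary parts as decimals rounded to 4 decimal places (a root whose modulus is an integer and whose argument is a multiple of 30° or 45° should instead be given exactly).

|w| = sqrt(50) ≈ 7.071068, arg(w) ≈ 188.130102°
Root modulus = sqrt(50)^(1/4) ≈ 1.630689
Root arguments: θ_k = (arg(w) + 360°k)/4 for k = 0, 1, ..., 3
Compute each root as (root modulus)(cos θ_k + i sin θ_k) using full-precision intermediates, then round to 4 decimal places.
Roots: 1.1115 + 1.1932i, -1.1932 + 1.1115i, -1.1115 - 1.1932i, 1.1932 - 1.1115i


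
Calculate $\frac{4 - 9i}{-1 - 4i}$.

Multiply numerator and denominator by conjugate (-1 + 4i):
= (4 - 9i)(-1 + 4i) / ((-1)^2 + (-4)^2)
= (32 + 25i) / 17
= 32/17 + (25/17)i


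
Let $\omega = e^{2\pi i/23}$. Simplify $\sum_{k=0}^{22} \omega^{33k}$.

Let ζ = ω^33 = e^(2πi·33/23). Since 23 ∤ 33, ζ ≠ 1.
Sum = Σ_{k=0}^{22} ζ^k = (ζ^23 - 1)/(ζ - 1) = (ω^{33·23} - 1)/(ζ - 1) = (1 - 1)/(ζ - 1) = 0


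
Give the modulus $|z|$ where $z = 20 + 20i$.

|z| = sqrt(a^2 + b^2) = sqrt(20^2 + 20^2) = sqrt(800) = sqrt(800)


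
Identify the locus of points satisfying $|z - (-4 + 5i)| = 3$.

|z - z0| = r describes a circle centered at z0 with radius r
Here z0 = -4 + 5i and r = 3
Locus: Circle centered at (-4, 5) with radius 3


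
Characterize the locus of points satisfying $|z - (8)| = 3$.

|z - z0| = r describes a circle centered at z0 with radius r
Here z0 = 8 and r = 3
Locus: Circle centered at (8, 0) with radius 3


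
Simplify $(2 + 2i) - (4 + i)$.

(2 - 4) + (2 - 1)i = -2 + i


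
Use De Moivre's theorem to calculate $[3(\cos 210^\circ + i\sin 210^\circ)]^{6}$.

By De Moivre: z^n = r^n(cos(nθ) + i sin(nθ))
= 3^6(cos(6*210°) + i sin(6*210°))
= 729(cos 180° + i sin 180°)
= -729


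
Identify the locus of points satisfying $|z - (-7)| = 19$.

|z - z0| = r describes a circle centered at z0 with radius r
Here z0 = -7 and r = 19
Locus: Circle centered at (-7, 0) with radius 19


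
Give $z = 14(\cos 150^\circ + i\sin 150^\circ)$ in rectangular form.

a = r cos θ = 14 * -sqrt(3)/2 = -7*sqrt(3)
b = r sin θ = 14 * 1/2 = 7
z = -7*sqrt(3) + 7i


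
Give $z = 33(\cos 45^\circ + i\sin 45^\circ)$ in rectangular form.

a = r cos θ = 33 * sqrt(2)/2 = 33*sqrt(2)/2
b = r sin θ = 33 * sqrt(2)/2 = 33*sqrt(2)/2
z = 33*sqrt(2)/2 + (33*sqrt(2)/2)i


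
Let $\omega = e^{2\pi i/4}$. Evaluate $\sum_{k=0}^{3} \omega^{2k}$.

Let ζ = ω^2 = e^(2πi·2/4). Since 4 ∤ 2, ζ ≠ 1.
Sum = Σ_{k=0}^{3} ζ^k = (ζ^4 - 1)/(ζ - 1) = (ω^{2·4} - 1)/(ζ - 1) = (1 - 1)/(ζ - 1) = 0


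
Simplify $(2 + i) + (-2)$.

(2 + (-2)) + (1 + 0)i = i


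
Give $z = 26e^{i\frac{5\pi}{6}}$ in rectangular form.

a = r cos θ = 26 * -sqrt(3)/2 = -13*sqrt(3)
b = r sin θ = 26 * 1/2 = 13
z = -13*sqrt(3) + 13i


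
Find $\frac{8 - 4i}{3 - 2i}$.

Multiply numerator and denominator by conjugate (3 + 2i):
= (8 - 4i)(3 + 2i) / (3^2 + (-2)^2)
= (32 + 4i) / 13
= 32/13 + (4/13)i


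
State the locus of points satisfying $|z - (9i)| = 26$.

|z - z0| = r describes a circle centered at z0 with radius r
Here z0 = 9i and r = 26
Locus: Circle centered at (0, 9) with radius 26


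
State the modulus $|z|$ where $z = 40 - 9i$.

|z| = sqrt(a^2 + b^2) = sqrt(40^2 + (-9)^2) = sqrt(1681) = 41


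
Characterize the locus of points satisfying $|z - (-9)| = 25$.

|z - z0| = r describes a circle centered at z0 with radius r
Here z0 = -9 and r = 25
Locus: Circle centered at (-9, 0) with radius 25


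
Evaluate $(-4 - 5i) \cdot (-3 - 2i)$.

(a1*a2 - b1*b2) + (a1*b2 + b1*a2)i
= (12 - 10) + (8 + 15)i
= 2 + 23i


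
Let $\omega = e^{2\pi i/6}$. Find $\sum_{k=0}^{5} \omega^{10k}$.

Let ζ = ω^10 = e^(2πi·10/6). Since 6 ∤ 10, ζ ≠ 1.
Sum = Σ_{k=0}^{5} ζ^k = (ζ^6 - 1)/(ζ - 1) = (ω^{10·6} - 1)/(ζ - 1) = (1 - 1)/(ζ - 1) = 0


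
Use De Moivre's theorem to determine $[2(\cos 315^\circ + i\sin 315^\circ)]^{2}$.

By De Moivre: z^n = r^n(cos(nθ) + i sin(nθ))
= 2^2(cos(2*315°) + i sin(2*315°))
= 4(cos 270° + i sin 270°)
= -4i


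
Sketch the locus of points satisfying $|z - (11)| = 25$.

|z - z0| = r describes a circle centered at z0 with radius r
Here z0 = 11 and r = 25
Locus: Circle centered at (11, 0) with radius 25


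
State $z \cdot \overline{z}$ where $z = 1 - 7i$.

z * conjugate(z) = |z|^2 = a^2 + b^2
= 1^2 + (-7)^2 = 50


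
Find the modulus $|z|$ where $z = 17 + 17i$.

|z| = sqrt(a^2 + b^2) = sqrt(17^2 + 17^2) = sqrt(578) = sqrt(578)


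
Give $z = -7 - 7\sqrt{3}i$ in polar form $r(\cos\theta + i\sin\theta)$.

r = |z| = sqrt(a^2 + b^2) = sqrt((-7)^2 + (-7*sqrt(3))^2) = sqrt(49 + 147) = sqrt(196) = 14
θ = arctan(b/a) = arctan(-12.1244/-7) (quadrant-adjusted) = 240°
z = 14(cos 240° + i sin 240°)


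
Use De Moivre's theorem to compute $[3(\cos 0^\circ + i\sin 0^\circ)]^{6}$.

By De Moivre: z^n = r^n(cos(nθ) + i sin(nθ))
= 3^6(cos(6*0°) + i sin(6*0°))
= 729(cos 0° + i sin 0°)
= 729


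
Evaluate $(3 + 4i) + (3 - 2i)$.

(3 + 3) + (4 + (-2))i = 6 + 2i


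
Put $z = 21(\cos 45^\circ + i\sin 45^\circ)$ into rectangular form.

a = r cos θ = 21 * sqrt(2)/2 = 21*sqrt(2)/2
b = r sin θ = 21 * sqrt(2)/2 = 21*sqrt(2)/2
z = 21*sqrt(2)/2 + (21*sqrt(2)/2)i


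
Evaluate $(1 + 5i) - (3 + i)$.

(1 - 3) + (5 - 1)i = -2 + 4i


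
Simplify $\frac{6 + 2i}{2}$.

Divisor is real, so divide each part by 2:
= 3 + i


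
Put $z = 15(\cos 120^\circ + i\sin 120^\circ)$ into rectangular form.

a = r cos θ = 15 * -1/2 = -15/2
b = r sin θ = 15 * sqrt(3)/2 = 15*sqrt(3)/2
z = -15/2 + (15*sqrt(3)/2)i


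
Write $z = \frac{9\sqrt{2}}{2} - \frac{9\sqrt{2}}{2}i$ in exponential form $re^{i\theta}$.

r = |z| = sqrt((9*sqrt(2)/2)^2 + (-9*sqrt(2)/2)^2) = sqrt(81/2 + 81/2) = sqrt(81) = 9
θ = arctan(b/a) = arctan(-6.364/6.364) (quadrant-adjusted) = -45° = -π/4
z = 9e^(-i*π/4)


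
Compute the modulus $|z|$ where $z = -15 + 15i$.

|z| = sqrt(a^2 + b^2) = sqrt((-15)^2 + 15^2) = sqrt(450) = sqrt(450)


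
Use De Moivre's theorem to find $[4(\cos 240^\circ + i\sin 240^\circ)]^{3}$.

By De Moivre: z^n = r^n(cos(nθ) + i sin(nθ))
= 4^3(cos(3*240°) + i sin(3*240°))
= 64(cos 0° + i sin 0°)
= 64


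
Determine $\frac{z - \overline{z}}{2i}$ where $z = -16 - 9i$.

z - conjugate(z) = 2bi
(z - conjugate(z))/(2i) = 2bi/(2i) = b = -9


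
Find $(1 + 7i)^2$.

(a + bi)^2 = a^2 - b^2 + 2abi
= 1^2 - 7^2 + 2*1*7i
= -48 + 14i


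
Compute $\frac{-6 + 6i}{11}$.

Divisor is real, so divide each part by 11:
= -6/11 + (6/11)i


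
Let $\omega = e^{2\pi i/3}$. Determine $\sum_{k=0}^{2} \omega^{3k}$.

Since 3 divides 3, ω^3 = (ω^3)^1 = 1^1 = 1, so every term is 1.
Sum = 3 · 1 = 3


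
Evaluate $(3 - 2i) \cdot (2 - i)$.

(a1*a2 - b1*b2) + (a1*b2 + b1*a2)i
= (6 - 2) + (-3 + (-4))i
= 4 - 7i


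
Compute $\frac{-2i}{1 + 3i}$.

Multiply numerator and denominator by conjugate (1 - 3i):
= (-2i)(1 - 3i) / (1^2 + 3^2)
= (-6 - 2i) / 10
Divide through by 2: (-3 - i) / 5
= -3/5 - (1/5)i


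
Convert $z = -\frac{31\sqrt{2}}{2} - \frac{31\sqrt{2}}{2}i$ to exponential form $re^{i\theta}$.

r = |z| = sqrt((-31*sqrt(2)/2)^2 + (-31*sqrt(2)/2)^2) = sqrt(961/2 + 961/2) = sqrt(961) = 31
θ = arctan(b/a) = arctan(-21.9203/-21.9203) (quadrant-adjusted) = -135° = -3π/4
z = 31e^(-i*3π/4)


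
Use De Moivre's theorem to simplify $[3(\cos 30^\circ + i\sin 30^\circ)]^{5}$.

By De Moivre: z^n = r^n(cos(nθ) + i sin(nθ))
= 3^5(cos(5*30°) + i sin(5*30°))
= 243(cos 150° + i sin 150°)
= -243*sqrt(3)/2 + (243/2)i


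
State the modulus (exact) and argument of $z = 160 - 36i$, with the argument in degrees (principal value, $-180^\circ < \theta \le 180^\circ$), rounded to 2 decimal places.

|z| = sqrt(160^2 + (-36)^2) = 164
arg(z) = arctan(b/a) = arctan(-36/160) (quadrant-adjusted) = -12.68°


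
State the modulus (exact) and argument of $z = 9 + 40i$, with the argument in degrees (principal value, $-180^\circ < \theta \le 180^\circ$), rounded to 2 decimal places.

|z| = sqrt(9^2 + 40^2) = 41
arg(z) = arctan(b/a) = arctan(40/9) (quadrant-adjusted) = 77.32°


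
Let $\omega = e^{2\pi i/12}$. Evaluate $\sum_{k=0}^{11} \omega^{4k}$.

Let ζ = ω^4 = e^(2πi·4/12). Since 12 ∤ 4, ζ ≠ 1.
Sum = Σ_{k=0}^{11} ζ^k = (ζ^12 - 1)/(ζ - 1) = (ω^{4·12} - 1)/(ζ - 1) = (1 - 1)/(ζ - 1) = 0


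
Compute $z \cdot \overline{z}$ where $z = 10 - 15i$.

z * conjugate(z) = |z|^2 = a^2 + b^2
= 10^2 + (-15)^2 = 325


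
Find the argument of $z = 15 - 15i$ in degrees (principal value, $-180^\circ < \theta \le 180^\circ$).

θ = arctan(b/a) = arctan(-15/15) (quadrant-adjusted) = -45°


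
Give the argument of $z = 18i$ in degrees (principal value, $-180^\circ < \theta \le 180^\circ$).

a = 0 and b > 0, so z lies on the positive imaginary axis: θ = 90°


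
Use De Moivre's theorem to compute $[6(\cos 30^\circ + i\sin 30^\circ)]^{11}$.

By De Moivre: z^n = r^n(cos(nθ) + i sin(nθ))
= 6^11(cos(11*30°) + i sin(11*30°))
= 362797056(cos 330° + i sin 330°)
= 181398528*sqrt(3) - 181398528i


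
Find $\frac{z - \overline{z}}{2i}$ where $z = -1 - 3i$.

z - conjugate(z) = 2bi
(z - conjugate(z))/(2i) = 2bi/(2i) = b = -3


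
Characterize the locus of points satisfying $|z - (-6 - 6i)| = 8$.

|z - z0| = r describes a circle centered at z0 with radius r
Here z0 = -6 - 6i and r = 8
Locus: Circle centered at (-6, -6) with radius 8


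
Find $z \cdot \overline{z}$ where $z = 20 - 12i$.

z * conjugate(z) = |z|^2 = a^2 + b^2
= 20^2 + (-12)^2 = 544


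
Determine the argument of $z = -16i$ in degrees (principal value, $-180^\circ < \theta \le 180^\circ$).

a = 0 and b < 0, so z lies on the negative imaginary axis: θ = -90°


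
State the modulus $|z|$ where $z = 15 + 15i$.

|z| = sqrt(a^2 + b^2) = sqrt(15^2 + 15^2) = sqrt(450) = sqrt(450)


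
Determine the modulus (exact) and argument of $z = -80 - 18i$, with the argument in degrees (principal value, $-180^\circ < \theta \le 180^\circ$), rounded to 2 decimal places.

|z| = sqrt((-80)^2 + (-18)^2) = 82
arg(z) = arctan(b/a) = arctan(-18/-80) (quadrant-adjusted) = -167.32°


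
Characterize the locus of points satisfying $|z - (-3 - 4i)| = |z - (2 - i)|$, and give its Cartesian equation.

|z - z1| = |z - z2| means z is equidistant from z1 and z2,
i.e. the perpendicular bisector of the segment from (-3, -4) to (2, -1) (midpoint (-1/2, -5/2)).
With z = x + yi, square both sides:
(x - (-3))^2 + (y - (-4))^2 = (x - 2)^2 + (y - (-1))^2
The x^2 and y^2 terms cancel: 10x + 6y = 5 - 25 = -20
Simplify: 5x + 3y = -10
Locus: Perpendicular bisector of the segment from (-3, -4) to (2, -1): the line 5x + 3y = -10


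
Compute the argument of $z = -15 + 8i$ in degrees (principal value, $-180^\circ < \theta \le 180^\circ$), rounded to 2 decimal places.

θ = arctan(b/a) = arctan(8/-15) (quadrant-adjusted) = 151.93°


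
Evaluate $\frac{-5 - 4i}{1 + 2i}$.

Multiply numerator and denominator by conjugate (1 - 2i):
= (-5 - 4i)(1 - 2i) / (1^2 + 2^2)
= (-13 + 6i) / 5
= -13/5 + (6/5)i


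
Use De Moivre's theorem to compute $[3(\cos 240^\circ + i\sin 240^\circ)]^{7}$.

By De Moivre: z^n = r^n(cos(nθ) + i sin(nθ))
= 3^7(cos(7*240°) + i sin(7*240°))
= 2187(cos 240° + i sin 240°)
= -2187/2 - (2187*sqrt(3)/2)i


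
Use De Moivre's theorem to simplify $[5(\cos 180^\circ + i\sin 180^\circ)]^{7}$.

By De Moivre: z^n = r^n(cos(nθ) + i sin(nθ))
= 5^7(cos(7*180°) + i sin(7*180°))
= 78125(cos 180° + i sin 180°)
= -78125


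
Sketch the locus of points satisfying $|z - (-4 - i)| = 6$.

|z - z0| = r describes a circle centered at z0 with radius r
Here z0 = -4 - i and r = 6
Locus: Circle centered at (-4, -1) with radius 6


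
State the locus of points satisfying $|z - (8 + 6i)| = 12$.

|z - z0| = r describes a circle centered at z0 with radius r
Here z0 = 8 + 6i and r = 12
Locus: Circle centered at (8, 6) with radius 12


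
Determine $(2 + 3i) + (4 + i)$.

(2 + 4) + (3 + 1)i = 6 + 4i


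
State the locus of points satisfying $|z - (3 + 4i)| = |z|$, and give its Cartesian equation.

|z - z1| = |z - z2| means z is equidistant from z1 and z2,
i.e. the perpendicular bisector of the segment from (3, 4) to (0, 0) (midpoint (3/2, 2)).
With z = x + yi, square both sides:
(x - 3)^2 + (y - 4)^2 = (x - 0)^2 + (y - 0)^2
The x^2 and y^2 terms cancel: -6x + (-8)y = 0 - 25 = -25
Simplify: 6x + 8y = 25
Locus: Perpendicular bisector of the segment from (3, 4) to (0, 0): the line 6x + 8y = 25


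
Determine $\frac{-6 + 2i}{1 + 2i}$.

Multiply numerator and denominator by conjugate (1 - 2i):
= (-6 + 2i)(1 - 2i) / (1^2 + 2^2)
= (-2 + 14i) / 5
= -2/5 + (14/5)i


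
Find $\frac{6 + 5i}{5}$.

Divisor is real, so divide each part by 5:
= 6/5 + i


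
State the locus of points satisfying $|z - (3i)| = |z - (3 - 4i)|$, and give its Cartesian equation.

|z - z1| = |z - z2| means z is equidistant from z1 and z2,
i.e. the perpendicular bisector of the segment from (0, 3) to (3, -4) (midpoint (3/2, -1/2)).
With z = x + yi, square both sides:
(x - 0)^2 + (y - 3)^2 = (x - 3)^2 + (y - (-4))^2
The x^2 and y^2 terms cancel: 6x + (-14)y = 25 - 9 = 16
Simplify: 3x - 7y = 8
Locus: Perpendicular bisector of the segment from (0, 3) to (3, -4): the line 3x - 7y = 8


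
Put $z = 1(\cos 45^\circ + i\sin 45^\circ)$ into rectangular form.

a = r cos θ = 1 * sqrt(2)/2 = sqrt(2)/2
b = r sin θ = 1 * sqrt(2)/2 = sqrt(2)/2
z = sqrt(2)/2 + (sqrt(2)/2)i


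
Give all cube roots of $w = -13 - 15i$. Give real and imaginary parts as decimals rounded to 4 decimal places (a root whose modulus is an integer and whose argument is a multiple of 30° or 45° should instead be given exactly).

|w| = sqrt(394) ≈ 19.849433, arg(w) ≈ 229.085617°
Root modulus = sqrt(394)^(1/3) ≈ 2.707589
Root arguments: θ_k = (arg(w) + 360°k)/3 for k = 0, 1, ..., 2
Compute each root as (root modulus)(cos θ_k + i sin θ_k) using full-precision intermediates, then round to 4 decimal places.
Roots: 0.6384 + 2.6312i, -2.5979 - 0.7627i, 1.9595 - 1.8685i


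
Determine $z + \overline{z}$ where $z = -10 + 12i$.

z + conjugate(z) = (a + bi) + (a - bi) = 2a
= 2 * (-10) = -20


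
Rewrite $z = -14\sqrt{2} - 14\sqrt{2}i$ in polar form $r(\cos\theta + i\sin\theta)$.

r = |z| = sqrt(a^2 + b^2) = sqrt((-14*sqrt(2))^2 + (-14*sqrt(2))^2) = sqrt(392 + 392) = sqrt(784) = 28
θ = arctan(b/a) = arctan(-19.799/-19.799) (quadrant-adjusted) = 225°
z = 28(cos 225° + i sin 225°)


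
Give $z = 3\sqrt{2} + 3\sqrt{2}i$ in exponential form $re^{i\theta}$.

r = |z| = sqrt((3*sqrt(2))^2 + (3*sqrt(2))^2) = sqrt(18 + 18) = sqrt(36) = 6
θ = arctan(b/a) = arctan(4.2426/4.2426) (quadrant-adjusted) = 45° = π/4
z = 6e^(i*π/4)


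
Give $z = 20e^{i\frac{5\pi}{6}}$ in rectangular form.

a = r cos θ = 20 * -sqrt(3)/2 = -10*sqrt(3)
b = r sin θ = 20 * 1/2 = 10
z = -10*sqrt(3) + 10i


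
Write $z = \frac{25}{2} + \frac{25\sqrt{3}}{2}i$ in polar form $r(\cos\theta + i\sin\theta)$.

r = |z| = sqrt(a^2 + b^2) = sqrt((25/2)^2 + (25*sqrt(3)/2)^2) = sqrt(625/4 + 1875/4) = sqrt(625) = 25
θ = arctan(b/a) = arctan(21.6506/12.5) (quadrant-adjusted) = 60°
z = 25(cos 60° + i sin 60°)


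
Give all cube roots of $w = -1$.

|w| = 1, arg(w) = 180°
Root modulus = 1^(1/3) = 1
Root arguments: θ_k = (180° + 360°k)/3 for k = 0, 1, ..., 2
Roots: 1/2 + (sqrt(3)/2)i, -1, 1/2 - (sqrt(3)/2)i


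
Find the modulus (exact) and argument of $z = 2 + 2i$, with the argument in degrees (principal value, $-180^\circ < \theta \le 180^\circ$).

|z| = sqrt(2^2 + 2^2) = sqrt(8)
arg(z) = arctan(b/a) = arctan(2/2) (quadrant-adjusted) = 45°


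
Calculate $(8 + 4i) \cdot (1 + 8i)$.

(a1*a2 - b1*b2) + (a1*b2 + b1*a2)i
= (8 - 32) + (64 + 4)i
= -24 + 68i


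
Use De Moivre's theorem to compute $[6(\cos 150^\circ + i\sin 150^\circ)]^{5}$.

By De Moivre: z^n = r^n(cos(nθ) + i sin(nθ))
= 6^5(cos(5*150°) + i sin(5*150°))
= 7776(cos 30° + i sin 30°)
= 3888*sqrt(3) + 3888i


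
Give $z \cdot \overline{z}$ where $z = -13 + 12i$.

z * conjugate(z) = |z|^2 = a^2 + b^2
= (-13)^2 + 12^2 = 313


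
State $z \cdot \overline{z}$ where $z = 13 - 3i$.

z * conjugate(z) = |z|^2 = a^2 + b^2
= 13^2 + (-3)^2 = 178


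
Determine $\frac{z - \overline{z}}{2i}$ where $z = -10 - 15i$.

z - conjugate(z) = 2bi
(z - conjugate(z))/(2i) = 2bi/(2i) = b = -15


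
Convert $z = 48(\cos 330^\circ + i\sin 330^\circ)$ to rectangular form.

a = r cos θ = 48 * sqrt(3)/2 = 24*sqrt(3)
b = r sin θ = 48 * -1/2 = -24
z = 24*sqrt(3) - 24i


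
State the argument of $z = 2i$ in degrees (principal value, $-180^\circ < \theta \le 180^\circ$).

a = 0 and b > 0, so z lies on the positive imaginary axis: θ = 90°


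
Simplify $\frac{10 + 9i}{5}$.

Divisor is real, so divide each part by 5:
= 2 + (9/5)i


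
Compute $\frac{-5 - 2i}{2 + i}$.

Multiply numerator and denominator by conjugate (2 - i):
= (-5 - 2i)(2 - i) / (2^2 + 1^2)
= (-12 + i) / 5
= -12/5 + (1/5)i


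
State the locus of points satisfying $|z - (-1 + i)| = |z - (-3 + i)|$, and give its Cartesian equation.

|z - z1| = |z - z2| means z is equidistant from z1 and z2,
i.e. the perpendicular bisector of the segment from (-1, 1) to (-3, 1) (midpoint (-2, 1)).
With z = x + yi, square both sides:
(x - (-1))^2 + (y - 1)^2 = (x - (-3))^2 + (y - 1)^2
The x^2 and y^2 terms cancel: -4x + 0y = 10 - 2 = 8
Simplify: x = -2
Locus: Perpendicular bisector of the segment from (-1, 1) to (-3, 1): the line x = -2


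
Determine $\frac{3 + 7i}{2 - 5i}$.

Multiply numerator and denominator by conjugate (2 + 5i):
= (3 + 7i)(2 + 5i) / (2^2 + (-5)^2)
= (-29 + 29i) / 29
= -1 + i


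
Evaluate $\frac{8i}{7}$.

Divisor is real, so divide each part by 7:
= 0 + (8/7)i
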